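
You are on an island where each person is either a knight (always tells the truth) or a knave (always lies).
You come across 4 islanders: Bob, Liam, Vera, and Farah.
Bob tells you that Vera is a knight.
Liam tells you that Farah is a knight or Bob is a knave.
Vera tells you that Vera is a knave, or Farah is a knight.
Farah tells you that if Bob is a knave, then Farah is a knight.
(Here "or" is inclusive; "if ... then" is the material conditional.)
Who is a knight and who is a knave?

Bob is a knight, Liam is a knight, Vera is a knight, and Farah is a knight.

As a knight, Bob's statement "Vera is a knight" should be True; it is.
Liam is a knight, so "Farah is a knight or Bob is a knave" must be True — and it is.
Vera is a knight; "Vera is a knave, or Farah is a knight" is True, as required.
Farah (knight): "if Bob is a knave, then Farah is a knight" — True. ✓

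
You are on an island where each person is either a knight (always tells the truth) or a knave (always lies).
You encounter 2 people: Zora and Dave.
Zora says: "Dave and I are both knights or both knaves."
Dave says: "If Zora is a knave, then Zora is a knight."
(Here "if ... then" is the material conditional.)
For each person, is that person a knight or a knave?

Zora is a knight and Dave is a knight.

Zora is a knight; "Dave and I are both knights or both knaves" is true, as required.
As a knight, Dave's statement "if Zora is a knave, then Zora is a knight" should be true; it is.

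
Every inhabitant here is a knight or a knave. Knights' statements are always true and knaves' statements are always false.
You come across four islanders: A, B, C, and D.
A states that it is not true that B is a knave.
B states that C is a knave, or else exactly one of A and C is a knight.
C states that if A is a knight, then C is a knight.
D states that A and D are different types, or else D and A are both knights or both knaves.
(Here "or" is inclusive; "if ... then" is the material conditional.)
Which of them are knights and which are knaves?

A is a knight; "it is not true that B is a knave" is true, as required.
B is a knight, and the claim "C is a knave, or else exactly one of A and C is a knight" is indeed true.
C is a knave, so "if A is a knight, then C is a knight" must be False — and it is.
D is a knight, so "A and D are different types, or else D and A are both knights or both knaves" must be true — and it is.

Knights: A, B, and D. Knaves: C.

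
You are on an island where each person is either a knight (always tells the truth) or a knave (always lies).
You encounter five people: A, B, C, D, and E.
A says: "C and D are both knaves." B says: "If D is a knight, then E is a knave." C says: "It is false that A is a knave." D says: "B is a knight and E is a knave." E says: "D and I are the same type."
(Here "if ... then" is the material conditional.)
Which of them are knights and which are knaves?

A is a knave, B is a knight, C is a knave, D is a knight, and E is a knave.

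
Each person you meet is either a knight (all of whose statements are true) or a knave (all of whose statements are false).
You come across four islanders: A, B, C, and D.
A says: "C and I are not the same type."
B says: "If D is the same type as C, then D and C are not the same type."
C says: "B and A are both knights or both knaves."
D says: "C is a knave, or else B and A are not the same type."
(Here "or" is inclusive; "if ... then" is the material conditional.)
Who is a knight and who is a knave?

A is a knave, B is a knight, C is a knave, and D is a knight.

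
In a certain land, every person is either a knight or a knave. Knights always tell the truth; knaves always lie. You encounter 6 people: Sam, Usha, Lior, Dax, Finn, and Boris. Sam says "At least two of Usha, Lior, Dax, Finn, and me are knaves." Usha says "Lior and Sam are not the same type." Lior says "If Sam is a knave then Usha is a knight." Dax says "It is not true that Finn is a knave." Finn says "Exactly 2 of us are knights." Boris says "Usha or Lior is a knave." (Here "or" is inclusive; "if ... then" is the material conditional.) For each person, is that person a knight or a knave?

Sam is a knight, Usha is a knave, Lior is a knight, Dax is a knave, Finn is a knave, and Boris is a knight.

Sam is a knight, and the claim "at least two of Usha, Lior, Dax, Finn, and me are knaves" is indeed True.
Usha is a knave; "Lior and Sam are not the same type" is false, as required.
Lior (knight): "if Sam is a knave then Usha is a knight" — True. ✓
Dax is a knave, so "it is not true that Finn is a knave" must be false — and it is.
Finn is a knave, so "exactly 2 of us are knights" must be false — and it is.
Boris is a knight, so "Usha or Lior is a knave" must be True — and it is.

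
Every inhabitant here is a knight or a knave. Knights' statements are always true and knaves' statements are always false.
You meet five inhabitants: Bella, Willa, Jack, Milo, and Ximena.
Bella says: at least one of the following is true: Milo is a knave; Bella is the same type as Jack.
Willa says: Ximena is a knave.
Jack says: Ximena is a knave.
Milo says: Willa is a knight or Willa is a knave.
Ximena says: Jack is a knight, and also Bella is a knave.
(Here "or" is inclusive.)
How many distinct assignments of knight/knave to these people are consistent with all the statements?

1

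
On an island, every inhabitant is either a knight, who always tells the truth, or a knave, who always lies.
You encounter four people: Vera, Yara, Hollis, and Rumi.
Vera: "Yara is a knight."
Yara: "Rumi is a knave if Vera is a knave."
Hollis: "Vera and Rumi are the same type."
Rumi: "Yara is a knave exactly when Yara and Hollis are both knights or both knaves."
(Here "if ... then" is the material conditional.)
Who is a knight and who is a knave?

Vera is a knave, Yara is a knave, Hollis is a knave, and Rumi is a knight.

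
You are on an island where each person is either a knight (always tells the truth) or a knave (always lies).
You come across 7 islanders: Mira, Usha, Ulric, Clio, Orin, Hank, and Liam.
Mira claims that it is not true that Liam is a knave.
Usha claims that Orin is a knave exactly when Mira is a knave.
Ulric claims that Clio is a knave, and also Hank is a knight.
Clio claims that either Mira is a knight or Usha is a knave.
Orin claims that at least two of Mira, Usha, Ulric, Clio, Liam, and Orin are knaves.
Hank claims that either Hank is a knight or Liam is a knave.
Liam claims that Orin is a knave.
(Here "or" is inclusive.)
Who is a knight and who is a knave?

Mira is a knave, Usha is a knave, Ulric is a knave, Clio is a knight, Orin is a knight, Hank is a knight, and Liam is a knave.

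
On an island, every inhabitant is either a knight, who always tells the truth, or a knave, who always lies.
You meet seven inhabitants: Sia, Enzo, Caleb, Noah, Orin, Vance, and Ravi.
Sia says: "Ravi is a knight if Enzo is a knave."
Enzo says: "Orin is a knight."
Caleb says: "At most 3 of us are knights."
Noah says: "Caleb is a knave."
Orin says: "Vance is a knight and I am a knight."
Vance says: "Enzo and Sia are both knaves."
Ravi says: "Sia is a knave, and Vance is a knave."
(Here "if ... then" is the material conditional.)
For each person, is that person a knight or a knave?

Sia is a knave, Enzo is a knave, Caleb is a knight, Noah is a knave, Orin is a knave, Vance is a knight, and Ravi is a knave.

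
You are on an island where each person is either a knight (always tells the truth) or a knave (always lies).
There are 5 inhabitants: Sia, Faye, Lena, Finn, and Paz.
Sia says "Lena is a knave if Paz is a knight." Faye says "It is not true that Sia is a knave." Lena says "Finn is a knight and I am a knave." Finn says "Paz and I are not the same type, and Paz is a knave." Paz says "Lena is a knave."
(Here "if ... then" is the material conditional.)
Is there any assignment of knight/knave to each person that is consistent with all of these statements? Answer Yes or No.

One consistent assignment: Sia=knight, Faye=knight, Lena=knave, Finn=knave, Paz=knight.

Yes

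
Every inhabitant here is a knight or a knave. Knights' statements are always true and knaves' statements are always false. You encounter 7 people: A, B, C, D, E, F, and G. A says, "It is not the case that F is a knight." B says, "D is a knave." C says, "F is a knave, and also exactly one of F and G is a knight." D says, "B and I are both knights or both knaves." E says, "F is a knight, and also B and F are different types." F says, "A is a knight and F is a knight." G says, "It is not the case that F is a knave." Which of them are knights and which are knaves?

A is a knight, B is a knight, C is a knave, D is a knave, E is a knave, F is a knave, and G is a knave.

A (knight): "it is not the case that F is a knight" — True. ✓
B is a knight, so "D is a knave" must be True — and it is.
C is a knave; "F is a knave, and also exactly one of F and G is a knight" is false, as required.
As a knave, D's statement "B and I are both knights or both knaves" should be false; it is.
Since E is a knave, "F is a knight, and also B and F are different types" needs to be false, which holds.
Since F is a knave, "A is a knight and F is a knight" needs to be false, which holds.
G is a knave; "it is not the case that F is a knave" is false, as required.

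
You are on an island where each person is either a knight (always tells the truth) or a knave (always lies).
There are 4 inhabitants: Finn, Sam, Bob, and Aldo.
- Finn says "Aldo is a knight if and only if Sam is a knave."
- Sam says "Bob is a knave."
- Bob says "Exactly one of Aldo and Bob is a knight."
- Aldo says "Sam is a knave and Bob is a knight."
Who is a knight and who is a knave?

Suppose Finn is a knave. Then Finn's statement "Aldo is a knight if and only if Sam is a knave" would have to be false. Checking the 8 ways to assign the others, none is consistent with every speaker.
(For instance, with Sam=knight, Bob=knave, Aldo=knave, Finn's claim "Aldo is a knight if and only if Sam is a knave" comes out true where it would need to be false.)
So Finn must be a knight, making "Aldo is a knight if and only if Sam is a knave" true. Taking Finn=knight, Sam=knight, Bob=knave, Aldo=knave, each remaining statement checks out:
  Sam (knight): "Bob is a knave" — true. ✓
  Bob (knave): "exactly one of Aldo and Bob is a knight" — false. ✓
  Aldo (knave): "Sam is a knave and Bob is a knight" — false. ✓
This is the unique consistent assignment.

Finn is a knight, Sam is a knight, Bob is a knave, and Aldo is a knave.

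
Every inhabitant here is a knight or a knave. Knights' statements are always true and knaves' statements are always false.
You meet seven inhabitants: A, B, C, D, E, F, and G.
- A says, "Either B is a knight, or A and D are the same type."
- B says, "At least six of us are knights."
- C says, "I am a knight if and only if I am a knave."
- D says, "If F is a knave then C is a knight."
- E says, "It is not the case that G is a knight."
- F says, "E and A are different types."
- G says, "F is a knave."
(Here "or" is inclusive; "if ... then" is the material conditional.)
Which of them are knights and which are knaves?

A is a knave, B is a knave, C is a knave, D is a knight, E is a knight, F is a knight, and G is a knave.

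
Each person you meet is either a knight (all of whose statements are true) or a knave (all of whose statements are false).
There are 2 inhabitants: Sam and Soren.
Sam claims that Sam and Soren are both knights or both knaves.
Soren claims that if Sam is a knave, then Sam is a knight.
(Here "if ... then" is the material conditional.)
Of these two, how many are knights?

2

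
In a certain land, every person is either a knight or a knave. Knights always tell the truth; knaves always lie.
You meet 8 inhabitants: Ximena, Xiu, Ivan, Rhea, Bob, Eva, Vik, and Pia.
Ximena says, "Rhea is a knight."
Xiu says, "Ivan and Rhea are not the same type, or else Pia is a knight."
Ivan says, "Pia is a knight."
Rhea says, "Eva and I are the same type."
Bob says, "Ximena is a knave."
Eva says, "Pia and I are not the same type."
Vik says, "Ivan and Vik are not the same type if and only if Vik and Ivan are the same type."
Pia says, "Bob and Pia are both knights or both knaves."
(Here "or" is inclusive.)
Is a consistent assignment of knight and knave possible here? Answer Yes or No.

Yes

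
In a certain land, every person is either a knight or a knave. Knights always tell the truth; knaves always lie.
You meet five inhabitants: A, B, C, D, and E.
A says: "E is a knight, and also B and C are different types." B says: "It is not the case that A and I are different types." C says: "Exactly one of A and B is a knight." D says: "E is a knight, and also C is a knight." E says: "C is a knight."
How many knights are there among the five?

The unique consistent assignment is A=knight, B=knave, C=knight, D=knight, E=knight.
That has 4 knights.

4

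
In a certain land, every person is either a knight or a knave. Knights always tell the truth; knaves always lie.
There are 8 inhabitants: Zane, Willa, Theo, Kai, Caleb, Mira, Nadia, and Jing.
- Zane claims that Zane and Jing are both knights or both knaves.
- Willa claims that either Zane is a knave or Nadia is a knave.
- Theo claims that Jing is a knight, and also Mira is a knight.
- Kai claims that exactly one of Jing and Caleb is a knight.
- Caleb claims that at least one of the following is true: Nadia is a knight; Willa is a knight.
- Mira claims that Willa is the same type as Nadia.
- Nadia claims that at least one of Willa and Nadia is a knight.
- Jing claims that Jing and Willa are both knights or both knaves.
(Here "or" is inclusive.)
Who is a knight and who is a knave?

As a knave, Zane's statement "Zane and Jing are both knights or both knaves" should be False; it is.
Since Willa is a knight, "either Zane is a knave or Nadia is a knave" needs to be True, which holds.
Theo (knight): "Jing is a knight, and also Mira is a knight" — True. ✓
Kai is a knave, and the claim "exactly one of Jing and Caleb is a knight" is indeed False.
Caleb (knight): "at least one of the following is true: Nadia is a knight; Willa is a knight" — True. ✓
Mira is a knight; "Willa is the same type as Nadia" is True, as required.
Nadia is a knight, so "at least one of Willa and Nadia is a knight" must be True — and it is.
Jing is a knight, so "Jing and Willa are both knights or both knaves" must be True — and it is.

Zane is a knave, Willa is a knight, Theo is a knight, Kai is a knave, Caleb is a knight, Mira is a knight, Nadia is a knight, and Jing is a knight.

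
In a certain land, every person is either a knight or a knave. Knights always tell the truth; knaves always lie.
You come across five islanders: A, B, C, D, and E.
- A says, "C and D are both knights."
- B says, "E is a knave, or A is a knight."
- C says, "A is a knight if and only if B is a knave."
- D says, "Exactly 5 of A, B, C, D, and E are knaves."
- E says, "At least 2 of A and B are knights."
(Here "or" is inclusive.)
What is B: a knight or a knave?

B is a knight.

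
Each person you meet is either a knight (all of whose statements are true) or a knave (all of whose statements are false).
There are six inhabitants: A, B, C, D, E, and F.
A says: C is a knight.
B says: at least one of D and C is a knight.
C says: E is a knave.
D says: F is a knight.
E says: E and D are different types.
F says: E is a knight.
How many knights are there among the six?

3

The unique consistent assignment is A=knight, B=knight, C=knight, D=knave, E=knave, F=knave.
That has 3 knights.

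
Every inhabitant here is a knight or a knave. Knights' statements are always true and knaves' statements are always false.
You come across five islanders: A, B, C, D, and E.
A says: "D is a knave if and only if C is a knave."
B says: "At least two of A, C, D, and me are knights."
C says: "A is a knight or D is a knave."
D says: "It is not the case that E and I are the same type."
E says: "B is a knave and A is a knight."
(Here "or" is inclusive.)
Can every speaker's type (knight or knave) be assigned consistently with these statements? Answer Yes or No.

Yes

One consistent assignment: A=knight, B=knight, C=knight, D=knight, E=knave.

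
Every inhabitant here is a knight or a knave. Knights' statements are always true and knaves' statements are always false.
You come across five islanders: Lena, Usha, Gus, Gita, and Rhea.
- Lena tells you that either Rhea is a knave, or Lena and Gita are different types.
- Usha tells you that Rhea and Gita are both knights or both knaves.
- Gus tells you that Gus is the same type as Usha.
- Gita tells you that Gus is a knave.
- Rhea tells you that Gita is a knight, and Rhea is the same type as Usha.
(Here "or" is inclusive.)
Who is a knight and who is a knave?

Lena is a knight, Usha is a knight, Gus is a knight, Gita is a knave, and Rhea is a knave.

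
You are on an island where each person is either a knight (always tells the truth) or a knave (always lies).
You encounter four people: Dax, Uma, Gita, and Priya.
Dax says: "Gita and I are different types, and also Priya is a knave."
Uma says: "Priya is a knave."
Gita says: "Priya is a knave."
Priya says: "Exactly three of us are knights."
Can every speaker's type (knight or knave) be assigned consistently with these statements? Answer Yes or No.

No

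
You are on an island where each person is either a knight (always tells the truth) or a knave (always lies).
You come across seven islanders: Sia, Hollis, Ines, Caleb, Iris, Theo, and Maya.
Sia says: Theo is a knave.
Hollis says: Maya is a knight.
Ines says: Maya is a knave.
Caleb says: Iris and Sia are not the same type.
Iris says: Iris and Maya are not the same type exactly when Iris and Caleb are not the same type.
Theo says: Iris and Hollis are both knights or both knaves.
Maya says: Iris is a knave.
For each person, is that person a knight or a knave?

Sia is a knight, Hollis is a knave, Ines is a knight, Caleb is a knave, Iris is a knight, Theo is a knave, and Maya is a knave.

Sia (knight): "Theo is a knave" — true. ✓
Hollis is a knave, so "Maya is a knight" must be False — and it is.
As a knight, Ines's statement "Maya is a knave" should be true; it is.
Caleb (knave): "Iris and Sia are not the same type" — False. ✓
Iris is a knight, and the claim "Iris and Maya are not the same type exactly when Iris and Caleb are not the same type" is indeed true.
Since Theo is a knave, "Iris and Hollis are both knights or both knaves" needs to be False, which holds.
Maya is a knave, and the claim "Iris is a knave" is indeed False.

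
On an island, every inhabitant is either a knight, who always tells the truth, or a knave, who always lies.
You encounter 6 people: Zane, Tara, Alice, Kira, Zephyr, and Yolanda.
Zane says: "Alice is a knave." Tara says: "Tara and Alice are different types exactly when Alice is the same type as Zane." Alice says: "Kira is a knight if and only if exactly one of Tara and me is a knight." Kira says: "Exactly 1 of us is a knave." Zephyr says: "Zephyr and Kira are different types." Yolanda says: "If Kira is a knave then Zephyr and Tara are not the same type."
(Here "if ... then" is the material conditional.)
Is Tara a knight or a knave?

Tara is a knight.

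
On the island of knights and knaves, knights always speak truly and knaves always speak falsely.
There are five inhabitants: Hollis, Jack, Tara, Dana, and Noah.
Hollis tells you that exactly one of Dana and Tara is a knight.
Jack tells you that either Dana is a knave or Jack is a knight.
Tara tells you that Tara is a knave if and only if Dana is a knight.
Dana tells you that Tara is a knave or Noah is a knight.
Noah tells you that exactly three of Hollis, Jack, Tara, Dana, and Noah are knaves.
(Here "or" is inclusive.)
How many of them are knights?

The unique consistent assignment is Hollis=knight, Jack=knight, Tara=knight, Dana=knave, Noah=knave.
That has 3 knights.

3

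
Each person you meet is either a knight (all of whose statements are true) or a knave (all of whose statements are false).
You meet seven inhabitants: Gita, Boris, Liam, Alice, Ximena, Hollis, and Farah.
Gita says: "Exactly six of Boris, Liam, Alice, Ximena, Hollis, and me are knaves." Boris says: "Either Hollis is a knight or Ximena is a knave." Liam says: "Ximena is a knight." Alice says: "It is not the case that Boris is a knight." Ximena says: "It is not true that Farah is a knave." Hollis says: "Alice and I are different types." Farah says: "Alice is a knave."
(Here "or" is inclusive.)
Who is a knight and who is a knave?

Gita is a knave, Boris is a knight, Liam is a knight, Alice is a knave, Ximena is a knight, Hollis is a knight, and Farah is a knight.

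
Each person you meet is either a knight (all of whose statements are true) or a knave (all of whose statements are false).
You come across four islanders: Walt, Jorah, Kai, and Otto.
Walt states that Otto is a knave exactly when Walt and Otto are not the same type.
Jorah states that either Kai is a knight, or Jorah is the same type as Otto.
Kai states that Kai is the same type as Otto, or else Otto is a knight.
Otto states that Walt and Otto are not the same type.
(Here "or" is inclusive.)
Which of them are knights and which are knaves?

Suppose Walt is a knight. Then Walt's statement "Otto is a knave exactly when Walt and Otto are not the same type" would have to be true. Checking the 8 ways to assign the others, none is consistent with every speaker.
(For instance, with Jorah=knight, Kai=knight, Otto=knight, Otto's claim "Walt and Otto are not the same type" comes out false where it would need to be true.)
So Walt must be a knave, making "Otto is a knave exactly when Walt and Otto are not the same type" false. Taking Walt=knave, Jorah=knight, Kai=knight, Otto=knight, each remaining statement checks out:
  Jorah (knight): "either Kai is a knight, or Jorah is the same type as Otto" — true. ✓
  Kai (knight): "Kai is the same type as Otto, or else Otto is a knight" — true. ✓
  Otto (knight): "Walt and Otto are not the same type" — true. ✓
This is the unique consistent assignment.

Walt is a knave, Jorah is a knight, Kai is a knight, and Otto is a knight.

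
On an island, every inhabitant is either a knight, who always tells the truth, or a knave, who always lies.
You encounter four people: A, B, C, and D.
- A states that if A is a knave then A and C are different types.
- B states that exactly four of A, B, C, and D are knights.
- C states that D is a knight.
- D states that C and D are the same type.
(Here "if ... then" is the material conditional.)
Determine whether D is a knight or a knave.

D is a knight.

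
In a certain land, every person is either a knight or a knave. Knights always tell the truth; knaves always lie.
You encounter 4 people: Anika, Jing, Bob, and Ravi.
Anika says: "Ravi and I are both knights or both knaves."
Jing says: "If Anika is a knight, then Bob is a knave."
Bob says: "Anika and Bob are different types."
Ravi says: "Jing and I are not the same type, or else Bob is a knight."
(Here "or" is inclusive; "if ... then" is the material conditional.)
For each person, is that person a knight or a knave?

Knights: Jing, Bob, and Ravi. Knaves: Anika.

Suppose Anika is a knight. Then Anika's statement "Ravi and I are both knights or both knaves" would have to be true. Checking the 8 ways to assign the others, none is consistent with every speaker.
(For instance, with Jing=knight, Bob=knight, Ravi=knight, Jing's claim "if Anika is a knight, then Bob is a knave" comes out false where it would need to be true.)
So Anika must be a knave, making "Ravi and I are both knights or both knaves" false. Taking Anika=knave, Jing=knight, Bob=knight, Ravi=knight, each remaining statement checks out:
  Jing (knight): "if Anika is a knight, then Bob is a knave" — true. ✓
  Bob (knight): "Anika and Bob are different types" — true. ✓
  Ravi (knight): "Jing and I are not the same type, or else Bob is a knight" — true. ✓
This is the unique consistent assignment.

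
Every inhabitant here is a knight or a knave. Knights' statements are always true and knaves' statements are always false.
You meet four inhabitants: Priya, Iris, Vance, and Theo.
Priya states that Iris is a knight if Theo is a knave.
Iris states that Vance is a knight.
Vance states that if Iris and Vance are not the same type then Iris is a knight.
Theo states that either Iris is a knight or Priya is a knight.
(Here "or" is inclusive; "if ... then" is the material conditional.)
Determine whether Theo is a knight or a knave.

Theo is a knight.

Consistent assignments: {Priya=knight, Iris=knight, Vance=knight, Theo=knight}
In every consistent assignment, Theo is a knight.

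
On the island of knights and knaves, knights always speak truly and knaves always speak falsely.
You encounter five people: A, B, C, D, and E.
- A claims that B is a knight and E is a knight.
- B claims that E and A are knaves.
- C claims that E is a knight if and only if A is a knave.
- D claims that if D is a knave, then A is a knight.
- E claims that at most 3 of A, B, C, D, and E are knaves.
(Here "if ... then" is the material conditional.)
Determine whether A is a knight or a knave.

A is a knave.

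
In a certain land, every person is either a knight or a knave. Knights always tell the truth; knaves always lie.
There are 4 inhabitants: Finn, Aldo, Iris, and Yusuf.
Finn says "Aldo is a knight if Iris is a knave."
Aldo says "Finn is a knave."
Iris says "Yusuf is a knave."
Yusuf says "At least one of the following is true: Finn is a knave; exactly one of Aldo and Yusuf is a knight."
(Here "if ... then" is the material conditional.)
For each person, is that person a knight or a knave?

Since Finn is a knight, "Aldo is a knight if Iris is a knave" needs to be true, which holds.
Aldo is a knave, so "Finn is a knave" must be false — and it is.
Iris (knight): "Yusuf is a knave" — true. ✓
Yusuf is a knave, and the claim "at least one of the following is true: Finn is a knave; exactly one of Aldo and Yusuf is a knight" is indeed false.

Finn is a knight, Aldo is a knave, Iris is a knight, and Yusuf is a knave.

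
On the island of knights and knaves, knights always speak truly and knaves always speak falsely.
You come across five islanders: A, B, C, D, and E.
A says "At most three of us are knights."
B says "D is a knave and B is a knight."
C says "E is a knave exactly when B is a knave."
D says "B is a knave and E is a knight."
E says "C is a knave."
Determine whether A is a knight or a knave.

A is a knight.

Consistent assignments: {A=knight, B=knave, C=knight, D=knave, E=knave}; {A=knight, B=knave, C=knave, D=knight, E=knight}
In every consistent assignment, A is a knight.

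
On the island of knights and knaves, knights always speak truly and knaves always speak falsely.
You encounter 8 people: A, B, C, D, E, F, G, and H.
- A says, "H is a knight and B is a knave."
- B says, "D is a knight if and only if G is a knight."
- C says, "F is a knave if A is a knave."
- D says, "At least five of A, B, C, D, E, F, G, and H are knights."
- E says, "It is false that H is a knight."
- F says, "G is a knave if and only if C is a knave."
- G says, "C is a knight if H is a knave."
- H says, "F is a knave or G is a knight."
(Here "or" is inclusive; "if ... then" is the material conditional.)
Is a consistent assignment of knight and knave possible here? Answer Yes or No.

Yes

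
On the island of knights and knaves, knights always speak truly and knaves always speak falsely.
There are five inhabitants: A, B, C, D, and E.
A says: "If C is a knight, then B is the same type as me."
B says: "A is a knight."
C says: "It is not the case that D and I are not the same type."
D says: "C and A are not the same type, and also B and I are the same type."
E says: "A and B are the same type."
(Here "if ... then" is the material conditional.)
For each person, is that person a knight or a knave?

Suppose A is a knave. Then A's statement "if C is a knight, then B is the same type as me" would have to be false. Checking the 16 ways to assign the others, none is consistent with every speaker.
(For instance, with B=knight, C=knave, D=knight, E=knight, A's claim "if C is a knight, then B is the same type as me" comes out true where it would need to be false.)
So A must be a knight, making "if C is a knight, then B is the same type as me" true. Taking A=knight, B=knight, C=knave, D=knight, E=knight, each remaining statement checks out:
  B (knight): "A is a knight" — true. ✓
  C (knave): "it is not the case that D and I are not the same type" — false. ✓
  D (knight): "C and A are not the same type, and also B and I are the same type" — true. ✓
  E (knight): "A and B are the same type" — true. ✓
This is the unique consistent assignment.

A is a knight, B is a knight, C is a knave, D is a knight, and E is a knight.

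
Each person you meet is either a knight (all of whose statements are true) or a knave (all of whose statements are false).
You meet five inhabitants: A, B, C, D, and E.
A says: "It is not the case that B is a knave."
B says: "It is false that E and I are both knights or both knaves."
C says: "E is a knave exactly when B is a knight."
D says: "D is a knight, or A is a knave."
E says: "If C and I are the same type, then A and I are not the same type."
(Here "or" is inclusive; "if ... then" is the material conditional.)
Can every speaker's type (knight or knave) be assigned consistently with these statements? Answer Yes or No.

Yes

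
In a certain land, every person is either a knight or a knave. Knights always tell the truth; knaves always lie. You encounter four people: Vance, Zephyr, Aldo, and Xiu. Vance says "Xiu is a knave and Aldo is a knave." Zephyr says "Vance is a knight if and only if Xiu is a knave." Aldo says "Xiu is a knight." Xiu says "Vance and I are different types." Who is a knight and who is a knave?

Vance is a knave; "Xiu is a knave and Aldo is a knave" is false, as required.
Since Zephyr is a knight, "Vance is a knight if and only if Xiu is a knave" needs to be true, which holds.
As a knight, Aldo's statement "Xiu is a knight" should be true; it is.
As a knight, Xiu's statement "Vance and I are different types" should be true; it is.

Knights: Zephyr, Aldo, and Xiu. Knaves: Vance.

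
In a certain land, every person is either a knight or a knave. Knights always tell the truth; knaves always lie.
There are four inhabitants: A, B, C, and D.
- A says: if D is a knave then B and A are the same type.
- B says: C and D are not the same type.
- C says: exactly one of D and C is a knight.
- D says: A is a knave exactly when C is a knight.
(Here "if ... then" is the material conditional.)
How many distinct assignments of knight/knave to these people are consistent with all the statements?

1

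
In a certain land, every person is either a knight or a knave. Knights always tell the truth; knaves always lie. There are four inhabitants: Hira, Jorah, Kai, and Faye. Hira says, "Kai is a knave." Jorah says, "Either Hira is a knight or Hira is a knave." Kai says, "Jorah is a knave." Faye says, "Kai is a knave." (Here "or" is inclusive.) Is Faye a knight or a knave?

Consistent assignments: {Hira=knight, Jorah=knight, Kai=knave, Faye=knight}
In every consistent assignment, Faye is a knight.

Faye is a knight.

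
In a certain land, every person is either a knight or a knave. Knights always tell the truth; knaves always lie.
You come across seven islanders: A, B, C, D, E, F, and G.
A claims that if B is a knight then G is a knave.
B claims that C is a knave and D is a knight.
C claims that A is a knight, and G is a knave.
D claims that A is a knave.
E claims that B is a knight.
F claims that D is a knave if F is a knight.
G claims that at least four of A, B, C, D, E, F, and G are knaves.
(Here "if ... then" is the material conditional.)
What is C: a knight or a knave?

Consistent assignments: {A=knight, B=knave, C=knave, D=knave, E=knave, F=knight, G=knight}
In every consistent assignment, C is a knave.

C is a knave.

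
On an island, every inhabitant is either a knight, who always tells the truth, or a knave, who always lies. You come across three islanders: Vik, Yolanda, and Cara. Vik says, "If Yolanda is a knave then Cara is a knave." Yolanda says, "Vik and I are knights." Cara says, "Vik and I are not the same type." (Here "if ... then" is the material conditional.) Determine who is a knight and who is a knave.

Knights: Cara. Knaves: Vik and Yolanda.

Vik is a knave; "if Yolanda is a knave then Cara is a knave" is false, as required.
Since Yolanda is a knave, "Vik and I are knights" needs to be false, which holds.
Cara (knight): "Vik and I are not the same type" — true. ✓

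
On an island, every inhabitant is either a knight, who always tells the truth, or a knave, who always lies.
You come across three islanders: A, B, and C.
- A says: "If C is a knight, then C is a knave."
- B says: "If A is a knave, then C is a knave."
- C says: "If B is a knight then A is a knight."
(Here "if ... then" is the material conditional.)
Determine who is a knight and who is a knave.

A is a knave, B is a knave, and C is a knight.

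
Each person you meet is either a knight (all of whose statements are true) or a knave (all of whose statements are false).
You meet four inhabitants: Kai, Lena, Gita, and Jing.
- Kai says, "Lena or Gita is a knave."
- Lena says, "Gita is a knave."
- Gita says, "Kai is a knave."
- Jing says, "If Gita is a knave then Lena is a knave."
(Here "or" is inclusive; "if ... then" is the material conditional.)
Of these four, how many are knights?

2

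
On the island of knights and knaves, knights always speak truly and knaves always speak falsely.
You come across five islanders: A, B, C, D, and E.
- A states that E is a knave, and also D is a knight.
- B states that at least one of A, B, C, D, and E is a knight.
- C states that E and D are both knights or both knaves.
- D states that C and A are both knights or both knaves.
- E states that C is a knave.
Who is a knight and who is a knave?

Knights: B and C. Knaves: A, D, and E.

Suppose A is a knight. Then A's statement "E is a knave, and also D is a knight" would have to be true. Checking the 16 ways to assign the others, none is consistent with every speaker.
(For instance, with B=knight, C=knight, D=knave, E=knave, A's claim "E is a knave, and also D is a knight" comes out false where it would need to be true.)
So A must be a knave, making "E is a knave, and also D is a knight" false. Taking A=knave, B=knight, C=knight, D=knave, E=knave, each remaining statement checks out:
  B (knight): "at least one of A, B, C, D, and E is a knight" — true. ✓
  C (knight): "E and D are both knights or both knaves" — true. ✓
  D (knave): "C and A are both knights or both knaves" — false. ✓
  E (knave): "C is a knave" — false. ✓
This is the unique consistent assignment.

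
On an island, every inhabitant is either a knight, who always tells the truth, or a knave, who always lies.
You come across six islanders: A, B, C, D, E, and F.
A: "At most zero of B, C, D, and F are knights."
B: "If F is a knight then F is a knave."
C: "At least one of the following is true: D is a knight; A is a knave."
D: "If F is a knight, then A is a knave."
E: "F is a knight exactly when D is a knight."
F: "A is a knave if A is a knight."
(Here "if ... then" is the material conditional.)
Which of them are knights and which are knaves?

A is a knave; "at most zero of B, C, D, and F are knights" is false, as required.
Since B is a knave, "if F is a knight then F is a knave" needs to be false, which holds.
C (knight): "at least one of the following is true: D is a knight; A is a knave" — True. ✓
D is a knight, and the claim "if F is a knight, then A is a knave" is indeed True.
E (knight): "F is a knight exactly when D is a knight" — True. ✓
F is a knight, so "A is a knave if A is a knight" must be True — and it is.

A is a knave, B is a knave, C is a knight, D is a knight, E is a knight, and F is a knight.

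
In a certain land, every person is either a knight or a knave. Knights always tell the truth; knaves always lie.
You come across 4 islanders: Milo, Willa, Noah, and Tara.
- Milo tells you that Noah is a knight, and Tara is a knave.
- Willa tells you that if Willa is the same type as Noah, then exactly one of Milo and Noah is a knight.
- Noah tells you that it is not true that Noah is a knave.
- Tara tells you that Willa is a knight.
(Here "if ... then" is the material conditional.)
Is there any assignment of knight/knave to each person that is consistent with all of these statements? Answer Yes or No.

Yes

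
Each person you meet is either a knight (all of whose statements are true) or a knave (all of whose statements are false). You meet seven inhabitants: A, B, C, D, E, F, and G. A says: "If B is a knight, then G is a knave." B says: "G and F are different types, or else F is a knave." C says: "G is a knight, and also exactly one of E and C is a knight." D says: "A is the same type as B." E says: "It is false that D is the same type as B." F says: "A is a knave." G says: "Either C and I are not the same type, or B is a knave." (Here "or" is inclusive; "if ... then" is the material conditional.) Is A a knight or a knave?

Consistent assignments: {A=knight, B=knight, C=knave, D=knight, E=knave, F=knave, G=knave}
In every consistent assignment, A is a knight.

A is a knight.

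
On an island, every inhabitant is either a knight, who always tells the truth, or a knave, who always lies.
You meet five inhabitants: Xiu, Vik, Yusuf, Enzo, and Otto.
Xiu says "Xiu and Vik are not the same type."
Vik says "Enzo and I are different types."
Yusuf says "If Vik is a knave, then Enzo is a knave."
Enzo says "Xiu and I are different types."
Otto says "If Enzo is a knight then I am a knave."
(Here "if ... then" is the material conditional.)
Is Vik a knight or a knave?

Vik is a knave.

Consistent assignments: {Xiu=knave, Vik=knave, Yusuf=knight, Enzo=knave, Otto=knight}
In every consistent assignment, Vik is a knave.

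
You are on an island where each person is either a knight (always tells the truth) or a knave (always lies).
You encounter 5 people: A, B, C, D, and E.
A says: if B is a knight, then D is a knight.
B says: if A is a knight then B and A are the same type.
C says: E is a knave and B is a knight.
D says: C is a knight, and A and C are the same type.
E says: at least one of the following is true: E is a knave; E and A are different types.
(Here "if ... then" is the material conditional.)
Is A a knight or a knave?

A is a knave.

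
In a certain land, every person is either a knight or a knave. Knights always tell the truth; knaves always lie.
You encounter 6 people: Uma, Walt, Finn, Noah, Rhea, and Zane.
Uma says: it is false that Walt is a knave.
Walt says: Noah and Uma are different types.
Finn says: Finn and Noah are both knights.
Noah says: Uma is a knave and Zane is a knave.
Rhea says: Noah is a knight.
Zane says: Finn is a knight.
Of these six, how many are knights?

2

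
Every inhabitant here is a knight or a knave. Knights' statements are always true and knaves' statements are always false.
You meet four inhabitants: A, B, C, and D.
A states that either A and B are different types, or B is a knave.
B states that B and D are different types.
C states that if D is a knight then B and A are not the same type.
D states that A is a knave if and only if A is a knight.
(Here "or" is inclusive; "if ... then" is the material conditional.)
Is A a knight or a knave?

A is a knight.

Consistent assignments: {A=knight, B=knave, C=knight, D=knave}
In every consistent assignment, A is a knight.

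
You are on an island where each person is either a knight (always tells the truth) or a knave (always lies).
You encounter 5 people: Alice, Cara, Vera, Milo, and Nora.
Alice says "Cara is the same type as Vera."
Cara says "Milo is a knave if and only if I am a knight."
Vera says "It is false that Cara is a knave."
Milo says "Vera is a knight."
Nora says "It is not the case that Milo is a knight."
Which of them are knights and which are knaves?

Alice (knight): "Cara is the same type as Vera" — True. ✓
Since Cara is a knave, "Milo is a knave if and only if I am a knight" needs to be false, which holds.
Vera (knave): "it is false that Cara is a knave" — false. ✓
Milo (knave): "Vera is a knight" — false. ✓
As a knight, Nora's statement "it is not the case that Milo is a knight" should be True; it is.

Knights: Alice and Nora. Knaves: Cara, Vera, and Milo.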